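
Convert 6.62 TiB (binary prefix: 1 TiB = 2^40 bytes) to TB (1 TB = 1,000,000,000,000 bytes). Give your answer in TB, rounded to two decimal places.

6.62 TiB × 1,099,511,627,776 bytes/TiB = 7,278,766,975,877.12 bytes
1 TB = 10^12 bytes = 1,000,000,000,000 bytes
7,278,766,975,877.12 / 1,000,000,000,000 = 7.28 TB

7.28 TB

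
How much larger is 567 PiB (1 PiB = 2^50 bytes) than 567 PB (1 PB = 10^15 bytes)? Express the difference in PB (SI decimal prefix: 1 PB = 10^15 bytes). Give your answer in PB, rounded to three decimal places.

567 PiB = 567 × 1,125,899,906,842,624 = 638,385,247,179,767,808 bytes
567 PB = 567 × 1,000,000,000,000,000 = 567,000,000,000,000,000 bytes
difference = 71,385,247,179,767,808 bytes
71,385,247,179,767,808 / 1,000,000,000,000,000 = 71.385 PB

71.385 PB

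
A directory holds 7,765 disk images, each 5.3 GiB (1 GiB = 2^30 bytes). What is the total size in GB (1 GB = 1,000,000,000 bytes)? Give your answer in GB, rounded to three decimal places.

44,189.308 GB

Total = 7,765 × 5.3 GiB = 41154.5 GiB
= 41154.5 × 1,073,741,824 bytes = 44,189,307,895,808 bytes
1 GB = 1,000,000,000 bytes
44,189,307,895,808 / 1,000,000,000 = 44,189.308 GB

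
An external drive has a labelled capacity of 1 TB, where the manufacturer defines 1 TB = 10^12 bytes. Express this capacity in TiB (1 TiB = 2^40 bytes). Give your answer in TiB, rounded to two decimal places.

0.91 TiB

1 TB = 1 × 10^12 bytes = 1,000,000,000,000 bytes
1 TiB = 2^40 bytes = 1,099,511,627,776 bytes
1,000,000,000,000 / 1,099,511,627,776 = 0.91 TiB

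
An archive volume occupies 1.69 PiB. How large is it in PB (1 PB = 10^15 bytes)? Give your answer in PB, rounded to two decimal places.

1.90 PB

1.69 PiB × 1,125,899,906,842,624 bytes/PiB = 1,902,770,842,564,034.56 bytes
1 PB = 1,000,000,000,000,000 bytes
1,902,770,842,564,034.56 / 1,000,000,000,000,000 = 1.90 PB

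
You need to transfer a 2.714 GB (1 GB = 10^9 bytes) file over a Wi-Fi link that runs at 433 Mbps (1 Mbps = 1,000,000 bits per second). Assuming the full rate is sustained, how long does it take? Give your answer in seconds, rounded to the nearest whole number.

2.714 GB = 2,714,000,000 bytes = 21,712,000,000 bits
433 Mbps = 433,000,000 bits/s
time = 21,712,000,000 / 433,000,000 = 50 s

50 seconds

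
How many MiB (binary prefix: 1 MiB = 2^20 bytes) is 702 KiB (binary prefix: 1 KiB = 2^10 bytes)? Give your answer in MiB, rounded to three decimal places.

0.686 MiB

702 KiB × 1,024 bytes/KiB = 718,848 bytes
1 MiB = 1,048,576 bytes
718,848 / 1,048,576 = 0.686 MiB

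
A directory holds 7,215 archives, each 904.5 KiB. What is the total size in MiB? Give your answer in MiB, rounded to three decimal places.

Total = 7,215 × 904.5 KiB = 6525967.5 KiB
= 6525967.5 × 1,024 bytes = 6,682,590,720 bytes
1 MiB = 1,048,576 bytes
6,682,590,720 / 1,048,576 = 6,373.015 MiB

6,373.015 MiB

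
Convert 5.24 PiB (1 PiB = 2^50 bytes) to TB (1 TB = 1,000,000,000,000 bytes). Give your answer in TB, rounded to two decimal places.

5.24 PiB = 5.24 × 2^50 bytes = 5,899,715,511,855,349.76 bytes
1 TB = 10^12 bytes = 1,000,000,000,000 bytes
5,899,715,511,855,349.76 / 1,000,000,000,000 = 5,899.72 TB

5,899.72 TB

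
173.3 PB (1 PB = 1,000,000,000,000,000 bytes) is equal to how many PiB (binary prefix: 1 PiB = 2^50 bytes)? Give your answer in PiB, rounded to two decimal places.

173.3 PB × 1,000,000,000,000,000 bytes/PB = 173,300,000,000,000,000 bytes
1 PiB = 1,125,899,906,842,624 bytes
173,300,000,000,000,000 / 1,125,899,906,842,624 = 153.92 PiB

153.92 PiB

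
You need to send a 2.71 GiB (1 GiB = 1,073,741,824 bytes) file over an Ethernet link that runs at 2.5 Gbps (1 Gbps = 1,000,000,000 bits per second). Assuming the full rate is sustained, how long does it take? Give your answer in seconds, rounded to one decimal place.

9.3 seconds

2.71 GiB = 2,909,840,343.04 bytes = 23,278,722,744.32 bits
2.5 Gbps = 2,500,000,000 bits/s
time = 23,278,722,744.32 / 2,500,000,000 = 9.3 s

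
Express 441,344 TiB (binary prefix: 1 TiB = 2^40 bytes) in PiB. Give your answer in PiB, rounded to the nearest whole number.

441,344 TiB × 1,099,511,627,776 bytes/TiB = 485,262,859,849,170,944 bytes
1 PiB = 1,125,899,906,842,624 bytes
485,262,859,849,170,944 / 1,125,899,906,842,624 = 431 PiB

431 PiB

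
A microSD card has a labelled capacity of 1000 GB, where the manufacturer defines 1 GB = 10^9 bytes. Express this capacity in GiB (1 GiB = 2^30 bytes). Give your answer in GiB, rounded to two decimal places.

1000 GB = 1000 × 10^9 bytes = 1,000,000,000,000 bytes
1 GiB = 1,073,741,824 bytes
1,000,000,000,000 / 1,073,741,824 = 931.32 GiB

931.32 GiB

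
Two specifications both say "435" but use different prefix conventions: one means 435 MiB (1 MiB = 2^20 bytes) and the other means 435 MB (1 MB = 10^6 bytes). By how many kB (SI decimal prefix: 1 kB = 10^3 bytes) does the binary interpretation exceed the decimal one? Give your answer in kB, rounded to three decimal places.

21,130.560 kB

435 MiB = 435 × 1,048,576 = 456,130,560 bytes
435 MB = 435 × 1,000,000 = 435,000,000 bytes
difference = 21,130,560 bytes
21,130,560 / 1,000 = 21,130.560 kB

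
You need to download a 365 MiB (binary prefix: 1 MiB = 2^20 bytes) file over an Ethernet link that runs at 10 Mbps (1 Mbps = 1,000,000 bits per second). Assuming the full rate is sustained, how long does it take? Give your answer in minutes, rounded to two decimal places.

365 MiB = 382,730,240 bytes = 3,061,841,920 bits
10 Mbps = 10,000,000 bits/s
time = 3,061,841,920 / 10,000,000 = 306.184 s
306.184 s / 60 = 5.10 minutes

5.10 minutes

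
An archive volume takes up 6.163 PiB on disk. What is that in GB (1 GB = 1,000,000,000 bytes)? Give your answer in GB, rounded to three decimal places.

6.163 PiB = 6.163 × 2^50 bytes = 6,938,921,125,871,091.712 bytes
1 GB = 10^9 bytes = 1,000,000,000 bytes
6,938,921,125,871,091.712 / 1,000,000,000 = 6,938,921.126 GB

6,938,921.126 GB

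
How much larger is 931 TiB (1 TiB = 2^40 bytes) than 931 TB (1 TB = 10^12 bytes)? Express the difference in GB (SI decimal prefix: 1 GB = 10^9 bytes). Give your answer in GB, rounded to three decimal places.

931 TiB = 931 × 1,099,511,627,776 = 1,023,645,325,459,456 bytes
931 TB = 931 × 1,000,000,000,000 = 931,000,000,000,000 bytes
difference = 92,645,325,459,456 bytes
92,645,325,459,456 / 1,000,000,000 = 92,645.325 GB

92,645.325 GB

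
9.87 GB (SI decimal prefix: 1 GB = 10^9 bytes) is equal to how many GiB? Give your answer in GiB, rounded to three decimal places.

9.87 GB × 1,000,000,000 bytes/GB = 9,870,000,000 bytes
1 GiB = 1,073,741,824 bytes
9,870,000,000 / 1,073,741,824 = 9.192 GiB

9.192 GiB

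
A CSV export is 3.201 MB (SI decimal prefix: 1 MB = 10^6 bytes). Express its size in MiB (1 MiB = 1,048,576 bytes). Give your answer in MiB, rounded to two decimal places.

3.05 MiB

3.201 MB × 1,000,000 bytes/MB = 3,201,000 bytes
1 MiB = 2^20 bytes = 1,048,576 bytes
3,201,000 / 1,048,576 = 3.05 MiB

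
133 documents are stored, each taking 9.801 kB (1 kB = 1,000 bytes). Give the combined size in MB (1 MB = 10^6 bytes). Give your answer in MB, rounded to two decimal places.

Total = 133 × 9.801 kB = 1303.533 kB
= 1303.533 × 1,000 bytes = 1,303,533 bytes
1 MB = 1,000,000 bytes
1,303,533 / 1,000,000 = 1.30 MB

1.30 MB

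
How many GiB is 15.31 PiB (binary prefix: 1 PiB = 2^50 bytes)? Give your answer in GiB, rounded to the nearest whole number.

16,053,699 GiB

15.31 PiB = 15.31 × 2^50 bytes = 17,237,527,573,760,573.44 bytes
1 GiB = 1,073,741,824 bytes
17,237,527,573,760,573.44 / 1,073,741,824 = 16,053,699 GiB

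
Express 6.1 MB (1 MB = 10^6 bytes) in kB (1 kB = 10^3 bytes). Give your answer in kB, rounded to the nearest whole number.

6.1 MB = 6.1 × 10^6 bytes = 6,100,000 bytes
1 kB = 10^3 bytes = 1,000 bytes
6,100,000 / 1,000 = 6,100 kB

6,100 kB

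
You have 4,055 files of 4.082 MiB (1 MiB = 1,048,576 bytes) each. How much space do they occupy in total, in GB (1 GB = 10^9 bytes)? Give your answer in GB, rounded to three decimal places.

Total = 4,055 × 4.082 MiB = 16552.51 MiB
= 16552.51 × 1,048,576 bytes = 17,356,564,725.76 bytes
1 GB = 1,000,000,000 bytes
17,356,564,725.76 / 1,000,000,000 = 17.357 GB

17.357 GB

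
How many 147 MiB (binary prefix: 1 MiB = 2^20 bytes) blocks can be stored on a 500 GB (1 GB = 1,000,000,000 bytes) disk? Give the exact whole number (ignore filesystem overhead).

3,243

Capacity: 500 GB = 500,000,000,000 bytes
Per item: 147 MiB = 154,140,672 bytes
⌊500,000,000,000 / 154,140,672⌋ = 3,243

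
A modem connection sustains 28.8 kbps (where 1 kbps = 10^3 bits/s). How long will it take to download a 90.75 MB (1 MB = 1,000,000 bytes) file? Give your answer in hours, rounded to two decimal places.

7.00 hours

90.75 MB = 90,750,000 bytes = 726,000,000 bits
28.8 kbps = 28,800 bits/s
time = 726,000,000 / 28,800 = 25,208.3333 s
25,208.3333 s / 3600 = 7.00 hours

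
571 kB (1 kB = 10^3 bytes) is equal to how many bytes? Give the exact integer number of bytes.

571 × 1,000 = 571,000 bytes

571,000 bytes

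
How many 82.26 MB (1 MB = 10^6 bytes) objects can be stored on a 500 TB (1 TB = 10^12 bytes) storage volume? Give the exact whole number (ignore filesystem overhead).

6,078,288

Capacity: 500 TB = 500,000,000,000,000 bytes
Per item: 82.26 MB = 82,260,000 bytes
⌊500,000,000,000,000 / 82,260,000⌋ = 6,078,288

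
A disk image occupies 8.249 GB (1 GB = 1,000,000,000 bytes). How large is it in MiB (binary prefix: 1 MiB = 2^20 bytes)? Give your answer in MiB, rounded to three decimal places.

7,866.859 MiB

8.249 GB × 1,000,000,000 bytes/GB = 8,249,000,000 bytes
1 MiB = 1,048,576 bytes
8,249,000,000 / 1,048,576 = 7,866.859 MiB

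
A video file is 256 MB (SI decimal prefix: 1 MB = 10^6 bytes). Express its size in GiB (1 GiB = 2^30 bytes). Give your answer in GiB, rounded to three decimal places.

0.238 GiB

256 MB × 1,000,000 bytes/MB = 256,000,000 bytes
1 GiB = 1,073,741,824 bytes
256,000,000 / 1,073,741,824 = 0.238 GiB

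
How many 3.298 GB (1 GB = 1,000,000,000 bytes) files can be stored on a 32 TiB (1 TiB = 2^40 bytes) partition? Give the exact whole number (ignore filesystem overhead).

Capacity: 32 TiB = 35,184,372,088,832 bytes
Per item: 3.298 GB = 3,298,000,000 bytes
⌊35,184,372,088,832 / 3,298,000,000⌋ = 10,668

10,668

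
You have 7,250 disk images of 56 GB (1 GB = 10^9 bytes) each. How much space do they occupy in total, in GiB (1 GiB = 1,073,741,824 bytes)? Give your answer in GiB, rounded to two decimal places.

Total = 7,250 × 56 GB = 406,000 GB
= 406,000 × 1,000,000,000 bytes = 406,000,000,000,000 bytes
1 GiB = 1,073,741,824 bytes
406,000,000,000,000 / 1,073,741,824 = 378,116.97 GiB

378,116.97 GiB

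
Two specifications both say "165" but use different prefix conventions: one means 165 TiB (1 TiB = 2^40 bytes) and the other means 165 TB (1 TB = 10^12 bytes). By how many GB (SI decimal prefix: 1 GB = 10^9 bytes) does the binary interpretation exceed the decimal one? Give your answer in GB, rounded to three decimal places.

16,419.419 GB

165 TiB = 165 × 1,099,511,627,776 = 181,419,418,583,040 bytes
165 TB = 165 × 1,000,000,000,000 = 165,000,000,000,000 bytes
difference = 16,419,418,583,040 bytes
16,419,418,583,040 / 1,000,000,000 = 16,419.419 GB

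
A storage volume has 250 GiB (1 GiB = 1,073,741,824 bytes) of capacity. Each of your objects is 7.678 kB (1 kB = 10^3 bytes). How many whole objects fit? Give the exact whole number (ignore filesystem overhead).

34,961,637

Capacity: 250 GiB = 268,435,456,000 bytes
Per item: 7.678 kB = 7,678 bytes
⌊268,435,456,000 / 7,678⌋ = 34,961,637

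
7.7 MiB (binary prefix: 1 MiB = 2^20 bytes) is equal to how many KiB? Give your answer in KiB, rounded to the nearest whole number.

7.7 MiB = 7.7 × 2^20 bytes = 8,074,035.2 bytes
1 KiB = 2^10 bytes = 1,024 bytes
8,074,035.2 / 1,024 = 7,885 KiB

7,885 KiB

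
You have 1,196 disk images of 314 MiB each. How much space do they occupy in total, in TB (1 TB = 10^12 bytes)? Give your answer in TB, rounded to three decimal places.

Total = 1,196 × 314 MiB = 375,544 MiB
= 375,544 × 1,048,576 bytes = 393,786,425,344 bytes
1 TB = 1,000,000,000,000 bytes
393,786,425,344 / 1,000,000,000,000 = 0.394 TB

0.394 TB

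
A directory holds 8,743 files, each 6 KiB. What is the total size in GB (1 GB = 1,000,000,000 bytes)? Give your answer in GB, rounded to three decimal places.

0.054 GB

Total = 8,743 × 6 KiB = 52,458 KiB
= 52,458 × 1,024 bytes = 53,716,992 bytes
1 GB = 1,000,000,000 bytes
53,716,992 / 1,000,000,000 = 0.054 GB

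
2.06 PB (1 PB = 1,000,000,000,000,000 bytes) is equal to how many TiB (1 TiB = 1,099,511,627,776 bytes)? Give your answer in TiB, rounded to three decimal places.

2.06 PB = 2.06 × 10^15 bytes = 2,060,000,000,000,000 bytes
1 TiB = 2^40 bytes = 1,099,511,627,776 bytes
2,060,000,000,000,000 / 1,099,511,627,776 = 1,873.559 TiB

1,873.559 TiB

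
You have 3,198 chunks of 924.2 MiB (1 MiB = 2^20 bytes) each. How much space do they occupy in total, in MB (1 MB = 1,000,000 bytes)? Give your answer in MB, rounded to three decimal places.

Total = 3,198 × 924.2 MiB = 2955591.6 MiB
= 2955591.6 × 1,048,576 bytes = 3,099,162,417,561.6 bytes
1 MB = 1,000,000 bytes
3,099,162,417,561.6 / 1,000,000 = 3,099,162.418 MB

3,099,162.418 MB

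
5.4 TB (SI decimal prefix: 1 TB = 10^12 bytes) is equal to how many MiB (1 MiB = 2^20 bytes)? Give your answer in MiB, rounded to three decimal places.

5.4 TB = 5.4 × 10^12 bytes = 5,400,000,000,000 bytes
1 MiB = 2^20 bytes = 1,048,576 bytes
5,400,000,000,000 / 1,048,576 = 5,149,841.309 MiB

5,149,841.309 MiB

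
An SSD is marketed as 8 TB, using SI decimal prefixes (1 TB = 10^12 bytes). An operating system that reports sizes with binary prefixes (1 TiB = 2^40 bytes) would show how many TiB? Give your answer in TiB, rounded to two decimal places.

8 TB × 1,000,000,000,000 bytes/TB = 8,000,000,000,000 bytes
1 TiB = 2^40 bytes = 1,099,511,627,776 bytes
8,000,000,000,000 / 1,099,511,627,776 = 7.28 TiB

7.28 TiB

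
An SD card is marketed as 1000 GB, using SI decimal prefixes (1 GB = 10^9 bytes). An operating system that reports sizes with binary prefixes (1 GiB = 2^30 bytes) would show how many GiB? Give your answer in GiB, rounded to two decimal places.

1000 GB = 1000 × 10^9 bytes = 1,000,000,000,000 bytes
1 GiB = 1,073,741,824 bytes
1,000,000,000,000 / 1,073,741,824 = 931.32 GiB

931.32 GiB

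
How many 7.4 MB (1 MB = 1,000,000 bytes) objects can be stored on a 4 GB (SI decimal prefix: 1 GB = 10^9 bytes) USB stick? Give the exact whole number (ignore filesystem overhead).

Capacity: 4 GB = 4,000,000,000 bytes
Per item: 7.4 MB = 7,400,000 bytes
⌊4,000,000,000 / 7,400,000⌋ = 540

540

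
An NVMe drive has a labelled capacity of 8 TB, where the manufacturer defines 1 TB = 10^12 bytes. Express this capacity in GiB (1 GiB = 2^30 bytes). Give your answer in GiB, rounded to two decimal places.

7,450.58 GiB

8 TB = 8 × 10^12 bytes = 8,000,000,000,000 bytes
1 GiB = 2^30 bytes = 1,073,741,824 bytes
8,000,000,000,000 / 1,073,741,824 = 7,450.58 GiB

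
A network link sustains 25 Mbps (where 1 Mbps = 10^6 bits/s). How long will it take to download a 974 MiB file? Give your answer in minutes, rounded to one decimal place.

974 MiB = 1,021,313,024 bytes = 8,170,504,192 bits
25 Mbps = 25,000,000 bits/s
time = 8,170,504,192 / 25,000,000 = 326.82 s
326.82 s / 60 = 5.4 minutes

5.4 minutes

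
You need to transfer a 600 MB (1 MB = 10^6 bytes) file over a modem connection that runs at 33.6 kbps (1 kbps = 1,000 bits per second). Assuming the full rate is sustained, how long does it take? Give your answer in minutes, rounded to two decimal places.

2,380.95 minutes

600 MB = 600,000,000 bytes = 4,800,000,000 bits
33.6 kbps = 33,600 bits/s
time = 4,800,000,000 / 33,600 = 142,857.143 s
142,857.143 s / 60 = 2,380.95 minutes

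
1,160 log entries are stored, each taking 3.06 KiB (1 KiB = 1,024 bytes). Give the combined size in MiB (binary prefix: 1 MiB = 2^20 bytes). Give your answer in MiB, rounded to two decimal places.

3.47 MiB

Total = 1,160 × 3.06 KiB = 3549.6 KiB
= 3549.6 × 1,024 bytes = 3,634,790.4 bytes
1 MiB = 1,048,576 bytes
3,634,790.4 / 1,048,576 = 3.47 MiB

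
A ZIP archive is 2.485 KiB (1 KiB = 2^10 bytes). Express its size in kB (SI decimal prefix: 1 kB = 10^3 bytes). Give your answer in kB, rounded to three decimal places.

2.485 KiB × 1,024 bytes/KiB = 2,544.64 bytes
1 kB = 10^3 bytes = 1,000 bytes
2,544.64 / 1,000 = 2.545 kB

2.545 kB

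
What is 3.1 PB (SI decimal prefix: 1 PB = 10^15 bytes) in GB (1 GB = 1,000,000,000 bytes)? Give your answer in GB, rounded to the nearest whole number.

3.1 PB = 3.1 × 10^15 bytes = 3,100,000,000,000,000 bytes
1 GB = 1,000,000,000 bytes
3,100,000,000,000,000 / 1,000,000,000 = 3,100,000 GB

3,100,000 GB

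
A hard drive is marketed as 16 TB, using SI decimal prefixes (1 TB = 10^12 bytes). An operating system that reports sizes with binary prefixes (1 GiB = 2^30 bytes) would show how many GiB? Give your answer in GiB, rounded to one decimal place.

14,901.2 GiB

16 TB × 1,000,000,000,000 bytes/TB = 16,000,000,000,000 bytes
1 GiB = 2^30 bytes = 1,073,741,824 bytes
16,000,000,000,000 / 1,073,741,824 = 14,901.2 GiB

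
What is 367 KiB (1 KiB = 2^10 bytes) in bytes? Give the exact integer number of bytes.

375,808 bytes

367 × 1,024 = 375,808 bytes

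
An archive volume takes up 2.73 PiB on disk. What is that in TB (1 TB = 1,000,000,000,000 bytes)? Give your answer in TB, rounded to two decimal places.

2.73 PiB = 2.73 × 2^50 bytes = 3,073,706,745,680,363.52 bytes
1 TB = 1,000,000,000,000 bytes
3,073,706,745,680,363.52 / 1,000,000,000,000 = 3,073.71 TB

3,073.71 TB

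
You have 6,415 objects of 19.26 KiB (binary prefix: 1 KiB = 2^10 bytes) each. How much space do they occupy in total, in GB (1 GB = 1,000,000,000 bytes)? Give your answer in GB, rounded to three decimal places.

0.127 GB

Total = 6,415 × 19.26 KiB = 123552.9 KiB
= 123552.9 × 1,024 bytes = 126,518,169.6 bytes
1 GB = 1,000,000,000 bytes
126,518,169.6 / 1,000,000,000 = 0.127 GB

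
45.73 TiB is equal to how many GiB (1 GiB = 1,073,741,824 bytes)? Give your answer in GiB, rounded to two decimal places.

46,827.52 GiB

45.73 TiB × 1,099,511,627,776 bytes/TiB = 50,280,666,738,196.48 bytes
1 GiB = 1,073,741,824 bytes
50,280,666,738,196.48 / 1,073,741,824 = 46,827.52 GiB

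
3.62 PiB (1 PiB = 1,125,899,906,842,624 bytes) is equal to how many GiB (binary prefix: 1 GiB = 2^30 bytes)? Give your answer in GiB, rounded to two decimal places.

3,795,845.12 GiB

3.62 PiB × 1,125,899,906,842,624 bytes/PiB = 4,075,757,662,770,298.88 bytes
1 GiB = 2^30 bytes = 1,073,741,824 bytes
4,075,757,662,770,298.88 / 1,073,741,824 = 3,795,845.12 GiB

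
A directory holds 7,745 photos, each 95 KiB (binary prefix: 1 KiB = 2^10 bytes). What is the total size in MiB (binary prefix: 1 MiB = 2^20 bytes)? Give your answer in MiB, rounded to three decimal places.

Total = 7,745 × 95 KiB = 735,775 KiB
= 735,775 × 1,024 bytes = 753,433,600 bytes
1 MiB = 1,048,576 bytes
753,433,600 / 1,048,576 = 718.530 MiB

718.530 MiB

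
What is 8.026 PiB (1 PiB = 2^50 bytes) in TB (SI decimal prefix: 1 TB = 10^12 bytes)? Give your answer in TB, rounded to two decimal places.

8.026 PiB × 1,125,899,906,842,624 bytes/PiB = 9,036,472,652,318,900.224 bytes
1 TB = 10^12 bytes = 1,000,000,000,000 bytes
9,036,472,652,318,900.224 / 1,000,000,000,000 = 9,036.47 TB

9,036.47 TB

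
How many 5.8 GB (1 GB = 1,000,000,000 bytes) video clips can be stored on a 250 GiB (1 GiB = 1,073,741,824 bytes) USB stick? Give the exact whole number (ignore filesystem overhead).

46

Capacity: 250 GiB = 268,435,456,000 bytes
Per item: 5.8 GB = 5,800,000,000 bytes
⌊268,435,456,000 / 5,800,000,000⌋ = 46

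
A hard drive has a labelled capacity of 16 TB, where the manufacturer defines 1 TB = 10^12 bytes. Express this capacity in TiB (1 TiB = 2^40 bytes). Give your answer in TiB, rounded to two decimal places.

14.55 TiB

16 TB × 1,000,000,000,000 bytes/TB = 16,000,000,000,000 bytes
1 TiB = 1,099,511,627,776 bytes
16,000,000,000,000 / 1,099,511,627,776 = 14.55 TiB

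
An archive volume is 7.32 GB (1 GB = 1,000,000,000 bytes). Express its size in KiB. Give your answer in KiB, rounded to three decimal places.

7,148,437.500 KiB

7.32 GB = 7.32 × 10^9 bytes = 7,320,000,000 bytes
1 KiB = 1,024 bytes
7,320,000,000 / 1,024 = 7,148,437.500 KiB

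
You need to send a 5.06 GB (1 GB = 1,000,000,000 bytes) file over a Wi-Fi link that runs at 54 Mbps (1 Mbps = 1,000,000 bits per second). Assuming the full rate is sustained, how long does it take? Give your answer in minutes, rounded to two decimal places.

12.49 minutes

5.06 GB = 5,060,000,000 bytes = 40,480,000,000 bits
54 Mbps = 54,000,000 bits/s
time = 40,480,000,000 / 54,000,000 = 749.630 s
749.630 s / 60 = 12.49 minutes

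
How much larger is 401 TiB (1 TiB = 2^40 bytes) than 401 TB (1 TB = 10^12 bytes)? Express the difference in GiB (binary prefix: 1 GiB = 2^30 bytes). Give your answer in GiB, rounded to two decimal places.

401 TiB = 401 × 1,099,511,627,776 = 440,904,162,738,176 bytes
401 TB = 401 × 1,000,000,000,000 = 401,000,000,000,000 bytes
difference = 39,904,162,738,176 bytes
39,904,162,738,176 / 1,073,741,824 = 37,163.65 GiB

37,163.65 GiB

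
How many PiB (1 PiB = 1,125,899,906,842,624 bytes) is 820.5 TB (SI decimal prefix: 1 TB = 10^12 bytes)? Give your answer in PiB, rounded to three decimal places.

820.5 TB = 820.5 × 10^12 bytes = 820,500,000,000,000 bytes
1 PiB = 2^50 bytes = 1,125,899,906,842,624 bytes
820,500,000,000,000 / 1,125,899,906,842,624 = 0.729 PiB

0.729 PiB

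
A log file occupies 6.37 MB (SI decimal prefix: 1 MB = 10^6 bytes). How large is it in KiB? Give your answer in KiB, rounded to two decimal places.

6,220.70 KiB

6.37 MB = 6.37 × 10^6 bytes = 6,370,000 bytes
1 KiB = 2^10 bytes = 1,024 bytes
6,370,000 / 1,024 = 6,220.70 KiB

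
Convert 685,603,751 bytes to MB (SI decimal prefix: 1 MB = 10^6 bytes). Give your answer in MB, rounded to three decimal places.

685.604 MB

685,603,751 bytes given.
1 MB = 1,000,000 bytes
685,603,751 / 1,000,000 = 685.604 MB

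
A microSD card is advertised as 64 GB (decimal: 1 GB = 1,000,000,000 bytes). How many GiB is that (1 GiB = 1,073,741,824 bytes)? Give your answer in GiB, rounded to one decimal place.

64 GB × 1,000,000,000 bytes/GB = 64,000,000,000 bytes
1 GiB = 2^30 bytes = 1,073,741,824 bytes
64,000,000,000 / 1,073,741,824 = 59.6 GiB

59.6 GiB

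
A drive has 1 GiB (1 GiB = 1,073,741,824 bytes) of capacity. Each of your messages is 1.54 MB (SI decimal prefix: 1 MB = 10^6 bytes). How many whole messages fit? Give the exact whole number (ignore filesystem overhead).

Capacity: 1 GiB = 1,073,741,824 bytes
Per item: 1.54 MB = 1,540,000 bytes
⌊1,073,741,824 / 1,540,000⌋ = 697

697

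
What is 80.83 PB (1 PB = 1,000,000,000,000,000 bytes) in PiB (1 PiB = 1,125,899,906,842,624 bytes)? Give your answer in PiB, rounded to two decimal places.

80.83 PB × 1,000,000,000,000,000 bytes/PB = 80,830,000,000,000,000 bytes
1 PiB = 2^50 bytes = 1,125,899,906,842,624 bytes
80,830,000,000,000,000 / 1,125,899,906,842,624 = 71.79 PiB

71.79 PiB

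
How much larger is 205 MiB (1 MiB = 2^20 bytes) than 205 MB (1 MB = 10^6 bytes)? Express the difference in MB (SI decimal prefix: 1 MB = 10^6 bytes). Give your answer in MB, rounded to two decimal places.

9.96 MB

205 MiB = 205 × 1,048,576 = 214,958,080 bytes
205 MB = 205 × 1,000,000 = 205,000,000 bytes
difference = 9,958,080 bytes
9,958,080 / 1,000,000 = 9.96 MB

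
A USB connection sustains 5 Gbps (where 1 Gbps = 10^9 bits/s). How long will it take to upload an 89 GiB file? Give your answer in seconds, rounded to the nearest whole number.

89 GiB = 95,563,022,336 bytes = 764,504,178,688 bits
5 Gbps = 5,000,000,000 bits/s
time = 764,504,178,688 / 5,000,000,000 = 153 s

153 seconds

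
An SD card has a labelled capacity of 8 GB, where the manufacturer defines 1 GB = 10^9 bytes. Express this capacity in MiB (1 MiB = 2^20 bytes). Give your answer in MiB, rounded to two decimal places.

7,629.39 MiB

8 GB × 1,000,000,000 bytes/GB = 8,000,000,000 bytes
1 MiB = 2^20 bytes = 1,048,576 bytes
8,000,000,000 / 1,048,576 = 7,629.39 MiB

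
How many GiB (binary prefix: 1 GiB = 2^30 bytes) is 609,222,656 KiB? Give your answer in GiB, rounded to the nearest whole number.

581 GiB

609,222,656 KiB × 1,024 bytes/KiB = 623,843,999,744 bytes
1 GiB = 1,073,741,824 bytes
623,843,999,744 / 1,073,741,824 = 581 GiB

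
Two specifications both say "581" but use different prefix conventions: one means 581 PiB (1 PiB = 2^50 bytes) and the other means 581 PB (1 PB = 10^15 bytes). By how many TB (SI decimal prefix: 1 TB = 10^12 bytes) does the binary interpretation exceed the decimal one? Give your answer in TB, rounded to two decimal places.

73,147.85 TB

581 PiB = 581 × 1,125,899,906,842,624 = 654,147,845,875,564,544 bytes
581 PB = 581 × 1,000,000,000,000,000 = 581,000,000,000,000,000 bytes
difference = 73,147,845,875,564,544 bytes
73,147,845,875,564,544 / 1,000,000,000,000 = 73,147.85 TB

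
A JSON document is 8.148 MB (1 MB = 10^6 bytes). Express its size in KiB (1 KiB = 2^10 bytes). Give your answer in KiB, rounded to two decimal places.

7,957.03 KiB

8.148 MB = 8.148 × 10^6 bytes = 8,148,000 bytes
1 KiB = 2^10 bytes = 1,024 bytes
8,148,000 / 1,024 = 7,957.03 KiB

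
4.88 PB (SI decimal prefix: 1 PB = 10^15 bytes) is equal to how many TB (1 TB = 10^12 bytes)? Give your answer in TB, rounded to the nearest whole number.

4,880 TB

4.88 PB = 4.88 × 10^15 bytes = 4,880,000,000,000,000 bytes
1 TB = 1,000,000,000,000 bytes
4,880,000,000,000,000 / 1,000,000,000,000 = 4,880 TB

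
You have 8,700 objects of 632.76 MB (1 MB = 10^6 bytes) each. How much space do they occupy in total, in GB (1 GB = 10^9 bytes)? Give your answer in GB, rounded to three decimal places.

Total = 8,700 × 632.76 MB = 5,505,012 MB
= 5,505,012 × 1,000,000 bytes = 5,505,012,000,000 bytes
1 GB = 1,000,000,000 bytes
5,505,012,000,000 / 1,000,000,000 = 5,505.012 GB

5,505.012 GB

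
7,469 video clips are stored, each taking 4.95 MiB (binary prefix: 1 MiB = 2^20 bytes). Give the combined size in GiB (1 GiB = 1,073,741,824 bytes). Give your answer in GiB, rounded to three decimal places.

Total = 7,469 × 4.95 MiB = 36971.55 MiB
= 36971.55 × 1,048,576 bytes = 38,767,480,012.8 bytes
1 GiB = 1,073,741,824 bytes
38,767,480,012.8 / 1,073,741,824 = 36.105 GiB

36.105 GiB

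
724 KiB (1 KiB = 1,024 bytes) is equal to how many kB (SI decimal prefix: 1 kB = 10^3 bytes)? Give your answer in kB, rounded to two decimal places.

741.38 kB

724 KiB = 724 × 2^10 bytes = 741,376 bytes
1 kB = 10^3 bytes = 1,000 bytes
741,376 / 1,000 = 741.38 kB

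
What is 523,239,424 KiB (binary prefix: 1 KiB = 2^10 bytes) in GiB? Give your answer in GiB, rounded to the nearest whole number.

523,239,424 KiB = 523,239,424 × 2^10 bytes = 535,797,170,176 bytes
1 GiB = 1,073,741,824 bytes
535,797,170,176 / 1,073,741,824 = 499 GiB

499 GiB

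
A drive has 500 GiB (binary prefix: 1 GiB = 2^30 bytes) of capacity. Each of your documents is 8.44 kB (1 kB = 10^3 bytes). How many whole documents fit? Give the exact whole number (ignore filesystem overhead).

Capacity: 500 GiB = 536,870,912,000 bytes
Per item: 8.44 kB = 8,440 bytes
⌊536,870,912,000 / 8,440⌋ = 63,610,297

63,610,297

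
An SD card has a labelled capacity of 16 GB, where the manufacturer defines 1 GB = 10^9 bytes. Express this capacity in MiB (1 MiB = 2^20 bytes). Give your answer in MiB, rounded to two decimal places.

15,258.79 MiB

16 GB × 1,000,000,000 bytes/GB = 16,000,000,000 bytes
1 MiB = 2^20 bytes = 1,048,576 bytes
16,000,000,000 / 1,048,576 = 15,258.79 MiB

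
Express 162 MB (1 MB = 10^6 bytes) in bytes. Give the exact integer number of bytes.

162 × 1,000,000 = 162,000,000 bytes  (1 MB = 10^6 bytes)

162,000,000 bytes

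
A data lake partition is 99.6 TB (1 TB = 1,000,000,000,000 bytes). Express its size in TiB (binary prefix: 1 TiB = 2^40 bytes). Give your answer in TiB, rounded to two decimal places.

99.6 TB × 1,000,000,000,000 bytes/TB = 99,600,000,000,000 bytes
1 TiB = 1,099,511,627,776 bytes
99,600,000,000,000 / 1,099,511,627,776 = 90.59 TiB

90.59 TiB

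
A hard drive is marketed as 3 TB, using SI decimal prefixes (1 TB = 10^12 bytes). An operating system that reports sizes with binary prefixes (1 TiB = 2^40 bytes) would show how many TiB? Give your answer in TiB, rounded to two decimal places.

2.73 TiB

3 TB × 1,000,000,000,000 bytes/TB = 3,000,000,000,000 bytes
1 TiB = 1,099,511,627,776 bytes
3,000,000,000,000 / 1,099,511,627,776 = 2.73 TiB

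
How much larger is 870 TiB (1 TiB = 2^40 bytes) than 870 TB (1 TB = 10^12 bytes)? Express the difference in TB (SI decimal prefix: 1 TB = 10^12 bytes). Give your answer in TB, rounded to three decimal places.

870 TiB = 870 × 1,099,511,627,776 = 956,575,116,165,120 bytes
870 TB = 870 × 1,000,000,000,000 = 870,000,000,000,000 bytes
difference = 86,575,116,165,120 bytes
86,575,116,165,120 / 1,000,000,000,000 = 86.575 TB

86.575 TB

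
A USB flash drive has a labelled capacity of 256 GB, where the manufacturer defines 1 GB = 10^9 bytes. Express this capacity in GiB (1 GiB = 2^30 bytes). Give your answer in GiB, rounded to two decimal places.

238.42 GiB

256 GB = 256 × 10^9 bytes = 256,000,000,000 bytes
1 GiB = 2^30 bytes = 1,073,741,824 bytes
256,000,000,000 / 1,073,741,824 = 238.42 GiB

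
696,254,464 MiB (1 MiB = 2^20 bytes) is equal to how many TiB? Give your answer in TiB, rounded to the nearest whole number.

664 TiB

696,254,464 MiB = 696,254,464 × 2^20 bytes = 730,075,720,843,264 bytes
1 TiB = 2^40 bytes = 1,099,511,627,776 bytes
730,075,720,843,264 / 1,099,511,627,776 = 664 TiB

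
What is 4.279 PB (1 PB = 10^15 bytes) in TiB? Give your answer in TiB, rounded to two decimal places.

3,891.73 TiB

4.279 PB = 4.279 × 10^15 bytes = 4,279,000,000,000,000 bytes
1 TiB = 1,099,511,627,776 bytes
4,279,000,000,000,000 / 1,099,511,627,776 = 3,891.73 TiB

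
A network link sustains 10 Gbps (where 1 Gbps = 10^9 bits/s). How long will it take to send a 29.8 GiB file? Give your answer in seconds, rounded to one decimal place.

25.6 seconds

29.8 GiB = 31,997,506,355.2 bytes = 255,980,050,841.6 bits
10 Gbps = 10,000,000,000 bits/s
time = 255,980,050,841.6 / 10,000,000,000 = 25.6 s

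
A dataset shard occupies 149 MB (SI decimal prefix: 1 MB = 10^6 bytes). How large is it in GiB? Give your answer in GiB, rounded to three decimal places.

0.139 GiB

149 MB = 149 × 10^6 bytes = 149,000,000 bytes
1 GiB = 1,073,741,824 bytes
149,000,000 / 1,073,741,824 = 0.139 GiB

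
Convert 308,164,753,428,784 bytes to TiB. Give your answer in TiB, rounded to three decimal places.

280.274 TiB

308,164,753,428,784 bytes given.
1 TiB = 1,099,511,627,776 bytes
308,164,753,428,784 / 1,099,511,627,776 = 280.274 TiB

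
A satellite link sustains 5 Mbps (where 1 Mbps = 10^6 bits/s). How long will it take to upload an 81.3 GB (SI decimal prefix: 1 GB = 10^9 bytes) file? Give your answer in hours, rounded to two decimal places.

36.13 hours

81.3 GB = 81,300,000,000 bytes = 650,400,000,000 bits
5 Mbps = 5,000,000 bits/s
time = 650,400,000,000 / 5,000,000 = 130,080.0000 s
130,080.0000 s / 3600 = 36.13 hours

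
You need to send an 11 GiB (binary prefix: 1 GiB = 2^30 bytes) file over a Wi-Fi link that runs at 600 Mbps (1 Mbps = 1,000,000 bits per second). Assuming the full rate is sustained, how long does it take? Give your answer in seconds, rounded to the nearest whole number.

11 GiB = 11,811,160,064 bytes = 94,489,280,512 bits
600 Mbps = 600,000,000 bits/s
time = 94,489,280,512 / 600,000,000 = 157 s

157 seconds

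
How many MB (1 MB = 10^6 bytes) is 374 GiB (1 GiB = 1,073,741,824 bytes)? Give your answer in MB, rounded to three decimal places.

374 GiB = 374 × 2^30 bytes = 401,579,442,176 bytes
1 MB = 10^6 bytes = 1,000,000 bytes
401,579,442,176 / 1,000,000 = 401,579.442 MB

401,579.442 MB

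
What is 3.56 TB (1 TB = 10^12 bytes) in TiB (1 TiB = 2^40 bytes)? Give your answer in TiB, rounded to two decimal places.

3.56 TB = 3.56 × 10^12 bytes = 3,560,000,000,000 bytes
1 TiB = 1,099,511,627,776 bytes
3,560,000,000,000 / 1,099,511,627,776 = 3.24 TiB

3.24 TiB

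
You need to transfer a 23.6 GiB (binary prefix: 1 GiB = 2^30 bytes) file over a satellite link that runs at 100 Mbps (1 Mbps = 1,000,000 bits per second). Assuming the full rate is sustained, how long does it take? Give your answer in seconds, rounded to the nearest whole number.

23.6 GiB = 25,340,307,046.4 bytes = 202,722,456,371.2 bits
100 Mbps = 100,000,000 bits/s
time = 202,722,456,371.2 / 100,000,000 = 2,027 s

2,027 seconds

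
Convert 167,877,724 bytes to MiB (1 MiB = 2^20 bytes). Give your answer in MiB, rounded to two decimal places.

160.10 MiB

167,877,724 bytes given.
1 MiB = 2^20 bytes = 1,048,576 bytes
167,877,724 / 1,048,576 = 160.10 MiB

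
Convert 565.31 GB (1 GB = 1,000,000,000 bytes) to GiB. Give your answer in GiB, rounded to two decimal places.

526.49 GiB

565.31 GB = 565.31 × 10^9 bytes = 565,310,000,000 bytes
1 GiB = 1,073,741,824 bytes
565,310,000,000 / 1,073,741,824 = 526.49 GiB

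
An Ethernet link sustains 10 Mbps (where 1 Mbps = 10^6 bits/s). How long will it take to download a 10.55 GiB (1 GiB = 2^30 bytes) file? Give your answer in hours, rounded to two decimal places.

10.55 GiB = 11,327,976,243.2 bytes = 90,623,809,945.6 bits
10 Mbps = 10,000,000 bits/s
time = 90,623,809,945.6 / 10,000,000 = 9,062.3810 s
9,062.3810 s / 3600 = 2.52 hours

2.52 hours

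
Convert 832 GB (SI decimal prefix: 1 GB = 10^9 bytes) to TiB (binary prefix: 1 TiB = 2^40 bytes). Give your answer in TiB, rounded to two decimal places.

0.76 TiB

832 GB = 832 × 10^9 bytes = 832,000,000,000 bytes
1 TiB = 1,099,511,627,776 bytes
832,000,000,000 / 1,099,511,627,776 = 0.76 TiB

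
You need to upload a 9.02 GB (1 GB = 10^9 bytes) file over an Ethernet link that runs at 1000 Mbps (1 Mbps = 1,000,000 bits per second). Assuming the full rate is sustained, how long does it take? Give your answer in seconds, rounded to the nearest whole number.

9.02 GB = 9,020,000,000 bytes = 72,160,000,000 bits
1000 Mbps = 1,000,000,000 bits/s
time = 72,160,000,000 / 1,000,000,000 = 72 s

72 seconds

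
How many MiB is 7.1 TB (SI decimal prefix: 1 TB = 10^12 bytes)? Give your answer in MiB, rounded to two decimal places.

7.1 TB × 1,000,000,000,000 bytes/TB = 7,100,000,000,000 bytes
1 MiB = 1,048,576 bytes
7,100,000,000,000 / 1,048,576 = 6,771,087.65 MiB

6,771,087.65 MiB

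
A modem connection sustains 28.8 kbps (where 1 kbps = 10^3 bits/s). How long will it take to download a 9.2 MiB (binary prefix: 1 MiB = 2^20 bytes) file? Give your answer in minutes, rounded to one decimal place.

9.2 MiB = 9,646,899.2 bytes = 77,175,193.6 bits
28.8 kbps = 28,800 bits/s
time = 77,175,193.6 / 28,800 = 2,679.69 s
2,679.69 s / 60 = 44.7 minutes

44.7 minutes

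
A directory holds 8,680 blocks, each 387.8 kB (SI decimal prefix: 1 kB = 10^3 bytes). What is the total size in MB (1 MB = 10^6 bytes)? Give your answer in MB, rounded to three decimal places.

Total = 8,680 × 387.8 kB = 3,366,104 kB
= 3,366,104 × 1,000 bytes = 3,366,104,000 bytes
1 MB = 1,000,000 bytes
3,366,104,000 / 1,000,000 = 3,366.104 MB

3,366.104 MB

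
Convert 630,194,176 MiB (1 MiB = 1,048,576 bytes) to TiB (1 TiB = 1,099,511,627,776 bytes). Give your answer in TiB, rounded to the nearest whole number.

601 TiB

630,194,176 MiB = 630,194,176 × 2^20 bytes = 660,806,488,293,376 bytes
1 TiB = 2^40 bytes = 1,099,511,627,776 bytes
660,806,488,293,376 / 1,099,511,627,776 = 601 TiB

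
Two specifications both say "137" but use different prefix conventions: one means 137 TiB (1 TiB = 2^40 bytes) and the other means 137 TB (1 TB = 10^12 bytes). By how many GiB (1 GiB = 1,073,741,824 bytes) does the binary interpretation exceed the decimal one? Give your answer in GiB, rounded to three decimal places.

12,696.807 GiB

137 TiB = 137 × 1,099,511,627,776 = 150,633,093,005,312 bytes
137 TB = 137 × 1,000,000,000,000 = 137,000,000,000,000 bytes
difference = 13,633,093,005,312 bytes
13,633,093,005,312 / 1,073,741,824 = 12,696.807 GiB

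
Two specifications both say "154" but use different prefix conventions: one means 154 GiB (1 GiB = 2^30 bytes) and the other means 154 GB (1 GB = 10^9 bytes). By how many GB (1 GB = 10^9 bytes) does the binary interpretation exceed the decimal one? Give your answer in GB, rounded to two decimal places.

154 GiB = 154 × 1,073,741,824 = 165,356,240,896 bytes
154 GB = 154 × 1,000,000,000 = 154,000,000,000 bytes
difference = 11,356,240,896 bytes
11,356,240,896 / 1,000,000,000 = 11.36 GB

11.36 GB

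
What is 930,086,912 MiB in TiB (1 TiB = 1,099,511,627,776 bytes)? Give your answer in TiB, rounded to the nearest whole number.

930,086,912 MiB = 930,086,912 × 2^20 bytes = 975,266,813,837,312 bytes
1 TiB = 2^40 bytes = 1,099,511,627,776 bytes
975,266,813,837,312 / 1,099,511,627,776 = 887 TiB

887 TiB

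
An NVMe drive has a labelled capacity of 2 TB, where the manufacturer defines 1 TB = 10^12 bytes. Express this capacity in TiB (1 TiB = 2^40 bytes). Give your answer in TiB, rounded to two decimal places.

1.82 TiB

2 TB = 2 × 10^12 bytes = 2,000,000,000,000 bytes
1 TiB = 1,099,511,627,776 bytes
2,000,000,000,000 / 1,099,511,627,776 = 1.82 TiB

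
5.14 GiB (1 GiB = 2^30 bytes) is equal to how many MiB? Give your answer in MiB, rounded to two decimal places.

5.14 GiB = 5.14 × 2^30 bytes = 5,519,032,975.36 bytes
1 MiB = 2^20 bytes = 1,048,576 bytes
5,519,032,975.36 / 1,048,576 = 5,263.36 MiB

5,263.36 MiB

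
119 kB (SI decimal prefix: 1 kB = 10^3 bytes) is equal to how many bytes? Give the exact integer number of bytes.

119 × 1,000 = 119,000 bytes  (1 kB = 10^3 bytes)

119,000 bytes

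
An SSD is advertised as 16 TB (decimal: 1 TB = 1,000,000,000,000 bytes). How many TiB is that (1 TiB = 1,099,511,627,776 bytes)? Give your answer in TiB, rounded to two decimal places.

14.55 TiB

16 TB × 1,000,000,000,000 bytes/TB = 16,000,000,000,000 bytes
1 TiB = 1,099,511,627,776 bytes
16,000,000,000,000 / 1,099,511,627,776 = 14.55 TiB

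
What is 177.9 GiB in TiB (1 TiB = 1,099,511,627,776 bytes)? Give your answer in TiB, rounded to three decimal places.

177.9 GiB × 1,073,741,824 bytes/GiB = 191,018,670,489.6 bytes
1 TiB = 2^40 bytes = 1,099,511,627,776 bytes
191,018,670,489.6 / 1,099,511,627,776 = 0.174 TiB

0.174 TiB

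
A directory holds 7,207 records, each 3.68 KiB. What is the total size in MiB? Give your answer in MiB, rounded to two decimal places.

25.90 MiB

Total = 7,207 × 3.68 KiB = 26521.76 KiB
= 26521.76 × 1,024 bytes = 27,158,282.24 bytes
1 MiB = 1,048,576 bytes
27,158,282.24 / 1,048,576 = 25.90 MiB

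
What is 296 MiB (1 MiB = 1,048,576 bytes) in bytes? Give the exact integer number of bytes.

296 × 1,048,576 = 310,378,496 bytes  (1 MiB = 2^20 bytes)

310,378,496 bytes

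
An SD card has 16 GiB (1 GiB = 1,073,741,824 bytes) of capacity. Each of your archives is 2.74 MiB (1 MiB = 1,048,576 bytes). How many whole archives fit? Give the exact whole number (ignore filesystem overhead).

Capacity: 16 GiB = 17,179,869,184 bytes
Per item: 2.74 MiB = 2,873,098.24 bytes
⌊17,179,869,184 / 2,873,098.24⌋ = 5,979

5,979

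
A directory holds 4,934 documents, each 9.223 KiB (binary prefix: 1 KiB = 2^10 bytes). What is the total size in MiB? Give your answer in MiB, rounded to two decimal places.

44.44 MiB

Total = 4,934 × 9.223 KiB = 45506.282 KiB
= 45506.282 × 1,024 bytes = 46,598,432.768 bytes
1 MiB = 1,048,576 bytes
46,598,432.768 / 1,048,576 = 44.44 MiB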